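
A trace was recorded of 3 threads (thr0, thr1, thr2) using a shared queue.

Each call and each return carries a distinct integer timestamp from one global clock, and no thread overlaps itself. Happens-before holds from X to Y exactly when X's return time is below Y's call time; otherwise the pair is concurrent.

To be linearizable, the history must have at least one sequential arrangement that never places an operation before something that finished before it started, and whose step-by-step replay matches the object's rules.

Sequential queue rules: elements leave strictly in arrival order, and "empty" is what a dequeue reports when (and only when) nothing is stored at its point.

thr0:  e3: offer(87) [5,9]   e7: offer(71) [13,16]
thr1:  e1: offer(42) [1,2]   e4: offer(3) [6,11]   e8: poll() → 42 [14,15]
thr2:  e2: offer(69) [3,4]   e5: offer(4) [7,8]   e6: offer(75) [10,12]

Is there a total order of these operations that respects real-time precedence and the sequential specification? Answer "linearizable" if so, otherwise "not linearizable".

a witness: e1, e2, e3, e4, e5, e6, e7, e8
1. e1 offer(42), leaving queue <42>
2. e2 offer(69), leaving queue <42,69>
3. e3 offer(87), leaving queue <42,69,87>
4. e4 offer(3), leaving queue <42,69,87,3>
5. e5 offer(4), leaving queue <42,69,87,3,4>
6. e6 offer(75), leaving queue <42,69,87,3,4,75>
7. e7 offer(71), leaving queue <42,69,87,3,4,75,71>
8. e8 poll() → 42, leaving queue <69,87,3,4,75,71>

linearizable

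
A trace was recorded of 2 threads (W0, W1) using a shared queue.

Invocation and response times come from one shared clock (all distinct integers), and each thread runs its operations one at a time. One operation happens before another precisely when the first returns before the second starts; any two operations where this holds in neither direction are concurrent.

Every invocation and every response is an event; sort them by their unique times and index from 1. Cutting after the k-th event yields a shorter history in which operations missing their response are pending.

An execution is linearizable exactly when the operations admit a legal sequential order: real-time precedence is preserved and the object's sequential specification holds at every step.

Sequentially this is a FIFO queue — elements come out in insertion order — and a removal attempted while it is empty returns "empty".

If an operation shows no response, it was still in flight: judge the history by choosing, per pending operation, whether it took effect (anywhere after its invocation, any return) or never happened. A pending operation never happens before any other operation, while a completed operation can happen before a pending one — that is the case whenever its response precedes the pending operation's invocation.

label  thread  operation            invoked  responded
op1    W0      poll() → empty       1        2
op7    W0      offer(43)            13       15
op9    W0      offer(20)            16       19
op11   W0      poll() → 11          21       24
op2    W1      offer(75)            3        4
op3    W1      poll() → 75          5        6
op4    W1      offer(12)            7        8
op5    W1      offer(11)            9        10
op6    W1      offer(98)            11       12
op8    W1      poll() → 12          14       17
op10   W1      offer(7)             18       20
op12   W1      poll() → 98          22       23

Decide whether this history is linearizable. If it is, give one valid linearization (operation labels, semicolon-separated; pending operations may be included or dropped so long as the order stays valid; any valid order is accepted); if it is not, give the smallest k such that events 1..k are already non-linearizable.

linearizable — witness: op1; op2; op3; op4; op5; op6; op7; op8; op9; op10; op11; op12

1. op1 poll() → empty, leaving queue <>
2. op2 offer(75), leaving queue <75>
3. op3 poll() → 75, leaving queue <>
4. op4 offer(12), leaving queue <12>
5. op5 offer(11), leaving queue <12,11>
6. op6 offer(98), leaving queue <12,11,98>
7. op7 offer(43), leaving queue <12,11,98,43>
8. op8 poll() → 12, leaving queue <11,98,43>
9. op9 offer(20), leaving queue <11,98,43,20>
10. op10 offer(7), leaving queue <11,98,43,20,7>
11. op11 poll() → 11, leaving queue <98,43,20,7>
12. op12 poll() → 98, leaving queue <43,20,7>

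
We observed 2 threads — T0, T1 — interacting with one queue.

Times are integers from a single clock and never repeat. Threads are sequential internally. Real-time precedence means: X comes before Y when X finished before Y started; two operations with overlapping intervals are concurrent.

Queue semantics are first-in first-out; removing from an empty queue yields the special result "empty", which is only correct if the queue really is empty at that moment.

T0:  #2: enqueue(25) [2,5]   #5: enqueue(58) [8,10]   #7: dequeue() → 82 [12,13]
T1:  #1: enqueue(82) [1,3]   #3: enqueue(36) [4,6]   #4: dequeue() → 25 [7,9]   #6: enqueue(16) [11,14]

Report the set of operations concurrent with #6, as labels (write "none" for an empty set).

#6 spans [11,14]; an op avoiding the whole window 11..14 is ordered, any other is concurrent
#1 [1,3]: before
#2 [2,5]: before
#3 [4,6]: before
#4 [7,9]: before
#5 [8,10]: before
#7 [12,13]: concurrent

#7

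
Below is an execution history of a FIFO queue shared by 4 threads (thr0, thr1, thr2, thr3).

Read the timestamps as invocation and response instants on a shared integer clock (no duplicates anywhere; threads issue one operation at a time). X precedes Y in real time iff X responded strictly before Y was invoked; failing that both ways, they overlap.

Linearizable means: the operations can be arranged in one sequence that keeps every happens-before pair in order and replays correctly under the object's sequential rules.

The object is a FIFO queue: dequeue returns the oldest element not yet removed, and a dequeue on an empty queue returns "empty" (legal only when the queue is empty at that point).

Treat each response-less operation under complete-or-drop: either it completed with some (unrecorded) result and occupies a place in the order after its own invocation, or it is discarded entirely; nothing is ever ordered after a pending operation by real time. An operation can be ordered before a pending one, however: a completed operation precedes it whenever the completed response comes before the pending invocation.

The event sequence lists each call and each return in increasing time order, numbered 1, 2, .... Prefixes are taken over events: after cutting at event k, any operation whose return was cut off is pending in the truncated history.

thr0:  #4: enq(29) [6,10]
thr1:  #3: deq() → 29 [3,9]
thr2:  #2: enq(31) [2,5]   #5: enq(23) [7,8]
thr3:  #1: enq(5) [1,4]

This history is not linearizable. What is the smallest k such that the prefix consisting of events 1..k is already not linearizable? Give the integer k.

one valid order for events 1..8 is #1, #2, #3, #4, #5:
step 1: #1 enq(5) — queue <5>
step 2: #2 enq(31) — queue <5,31>
step 3: #3 deq() (pending, included) — queue <31>
step 4: #4 enq(29) (pending, included) — queue <31,29>
step 5: #5 enq(23) — queue <31,29,23>
event 9 — #3's response, time 9 — after it, nothing linearizes
every completion of the 1 pending operation (#4) was checked; none linearizes
e.g. #1, #2, #3, #5 (pending dropped): illegal at step 3, since #3 deq() → 29 cannot apply there
e.g. #1, #2, #5, #3 (pending dropped): illegal at step 4, since #3 deq() → 29 cannot apply there

9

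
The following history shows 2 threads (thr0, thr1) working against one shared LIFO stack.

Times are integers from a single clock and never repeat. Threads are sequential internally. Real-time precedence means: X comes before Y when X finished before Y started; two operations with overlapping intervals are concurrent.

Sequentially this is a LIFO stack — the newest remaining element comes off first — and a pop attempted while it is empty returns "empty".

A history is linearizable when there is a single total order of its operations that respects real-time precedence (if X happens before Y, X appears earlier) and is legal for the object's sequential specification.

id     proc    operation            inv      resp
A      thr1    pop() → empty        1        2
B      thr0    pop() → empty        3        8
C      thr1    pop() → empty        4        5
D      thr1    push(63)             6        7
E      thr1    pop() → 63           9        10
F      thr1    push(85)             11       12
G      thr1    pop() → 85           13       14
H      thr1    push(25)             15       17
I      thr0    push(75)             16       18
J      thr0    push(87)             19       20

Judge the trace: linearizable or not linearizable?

linearizable

a witness: A, B, C, D, E, F, G, H, I, J
after step 1 (A pop() → empty): stack <>
after step 2 (B pop() → empty): stack <>
after step 3 (C pop() → empty): stack <>
after step 4 (D push(63)): stack <63>
after step 5 (E pop() → 63): stack <>
after step 6 (F push(85)): stack <85>
after step 7 (G pop() → 85): stack <>
after step 8 (H push(25)): stack <25>
after step 9 (I push(75)): stack <25,75>
after step 10 (J push(87)): stack <25,75,87>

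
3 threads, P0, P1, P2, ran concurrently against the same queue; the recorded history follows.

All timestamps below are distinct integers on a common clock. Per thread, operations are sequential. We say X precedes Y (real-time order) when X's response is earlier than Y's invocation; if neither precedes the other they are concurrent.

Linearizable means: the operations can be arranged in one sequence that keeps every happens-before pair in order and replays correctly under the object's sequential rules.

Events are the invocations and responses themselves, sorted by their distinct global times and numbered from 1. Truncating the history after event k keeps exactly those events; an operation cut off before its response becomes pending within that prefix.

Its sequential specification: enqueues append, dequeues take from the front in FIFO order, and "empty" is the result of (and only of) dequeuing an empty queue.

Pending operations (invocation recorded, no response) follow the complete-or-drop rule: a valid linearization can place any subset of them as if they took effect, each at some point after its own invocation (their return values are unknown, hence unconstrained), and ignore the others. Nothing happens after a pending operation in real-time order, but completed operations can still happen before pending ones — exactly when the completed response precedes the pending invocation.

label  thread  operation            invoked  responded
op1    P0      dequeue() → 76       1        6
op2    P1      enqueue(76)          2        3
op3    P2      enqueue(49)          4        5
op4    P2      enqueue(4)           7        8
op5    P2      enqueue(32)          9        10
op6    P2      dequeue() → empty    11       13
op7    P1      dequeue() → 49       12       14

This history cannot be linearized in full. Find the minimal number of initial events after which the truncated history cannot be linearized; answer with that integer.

events 1..12 are linearizable; a witness order is op2, op1, op3, op4, op5:
after step 1 (op2 enqueue(76)): queue <76>
after step 2 (op1 dequeue() → 76): queue <>
after step 3 (op3 enqueue(49)): queue <49>
after step 4 (op4 enqueue(4)): queue <49,4>
after step 5 (op5 enqueue(32)): queue <49,4,32>
adding event 13 (op6 responds at 13) leaves no legal real-time order
completion choices over the 1 pending operation (op7) were checked; none helps
for example op1, op2, op3, op4, op5, op6 (pending dropped) fails at step 1: op1 dequeue() → 76 is not legal there
for example op2, op1, op3, op4, op5, op6 (pending dropped) fails at step 6: op6 dequeue() → empty is not legal there

13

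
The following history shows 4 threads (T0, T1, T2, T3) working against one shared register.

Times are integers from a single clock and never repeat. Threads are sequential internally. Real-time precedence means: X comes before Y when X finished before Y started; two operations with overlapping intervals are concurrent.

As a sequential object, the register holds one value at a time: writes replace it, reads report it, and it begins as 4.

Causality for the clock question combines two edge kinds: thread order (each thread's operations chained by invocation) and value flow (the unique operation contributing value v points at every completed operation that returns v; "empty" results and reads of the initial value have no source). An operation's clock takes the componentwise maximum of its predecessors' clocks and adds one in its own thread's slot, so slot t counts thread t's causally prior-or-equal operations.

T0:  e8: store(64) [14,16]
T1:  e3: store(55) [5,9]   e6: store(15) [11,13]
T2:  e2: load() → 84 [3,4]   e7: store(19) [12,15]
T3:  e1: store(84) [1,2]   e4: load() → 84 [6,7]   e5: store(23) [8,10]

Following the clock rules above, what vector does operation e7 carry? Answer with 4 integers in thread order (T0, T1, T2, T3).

(0, 0, 2, 1)

VC(e1, invoked at 1): no causal predecessors; +1 on T3 → (0, 0, 0, 1)
VC(e3, invoked at 5): no causal predecessors; +1 on T1 → (0, 1, 0, 0)
VC(e8, invoked at 14): no causal predecessors; +1 on T0 → (1, 0, 0, 0)
invoked at 6, e4 merges VC(e1)=(0, 0, 0, 1) and bumps T3's slot → (0, 0, 0, 2)
invoked at 3, e2 merges VC(e1)=(0, 0, 0, 1) and bumps T2's slot → (0, 0, 1, 1)
invoked at 11, e6 merges VC(e3)=(0, 1, 0, 0) and bumps T1's slot → (0, 2, 0, 0)
invoked at 8, e5 merges VC(e4)=(0, 0, 0, 2) and bumps T3's slot → (0, 0, 0, 3)
invoked at 12, e7 merges VC(e2)=(0, 0, 1, 1) and bumps T2's slot → (0, 0, 2, 1)
target: VC(e7) = (0, 0, 2, 1)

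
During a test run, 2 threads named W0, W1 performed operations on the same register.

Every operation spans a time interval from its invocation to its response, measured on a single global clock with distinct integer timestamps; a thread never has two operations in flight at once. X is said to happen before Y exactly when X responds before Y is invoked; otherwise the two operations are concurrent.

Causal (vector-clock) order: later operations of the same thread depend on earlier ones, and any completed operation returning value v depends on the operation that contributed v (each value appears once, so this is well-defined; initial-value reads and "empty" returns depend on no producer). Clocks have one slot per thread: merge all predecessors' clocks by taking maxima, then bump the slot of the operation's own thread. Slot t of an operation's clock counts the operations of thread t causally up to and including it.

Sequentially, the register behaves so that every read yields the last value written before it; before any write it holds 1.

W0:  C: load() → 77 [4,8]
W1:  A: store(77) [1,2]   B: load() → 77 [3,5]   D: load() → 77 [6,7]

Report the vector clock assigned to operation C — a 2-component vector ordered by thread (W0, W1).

(1, 1)

invoked at 1, A has no predecessors; its own W1 bump gives (0, 1)
merge at B (invoked 3): VC(A)=(0, 1), own-thread bump on W1 → (0, 2)
merge at C (invoked 4): VC(A)=(0, 1), own-thread bump on W0 → (1, 1)
merge at D (invoked 6): VC(A)=(0, 1), VC(B)=(0, 2), own-thread bump on W1 → (0, 3)
target: VC(C) = (1, 1)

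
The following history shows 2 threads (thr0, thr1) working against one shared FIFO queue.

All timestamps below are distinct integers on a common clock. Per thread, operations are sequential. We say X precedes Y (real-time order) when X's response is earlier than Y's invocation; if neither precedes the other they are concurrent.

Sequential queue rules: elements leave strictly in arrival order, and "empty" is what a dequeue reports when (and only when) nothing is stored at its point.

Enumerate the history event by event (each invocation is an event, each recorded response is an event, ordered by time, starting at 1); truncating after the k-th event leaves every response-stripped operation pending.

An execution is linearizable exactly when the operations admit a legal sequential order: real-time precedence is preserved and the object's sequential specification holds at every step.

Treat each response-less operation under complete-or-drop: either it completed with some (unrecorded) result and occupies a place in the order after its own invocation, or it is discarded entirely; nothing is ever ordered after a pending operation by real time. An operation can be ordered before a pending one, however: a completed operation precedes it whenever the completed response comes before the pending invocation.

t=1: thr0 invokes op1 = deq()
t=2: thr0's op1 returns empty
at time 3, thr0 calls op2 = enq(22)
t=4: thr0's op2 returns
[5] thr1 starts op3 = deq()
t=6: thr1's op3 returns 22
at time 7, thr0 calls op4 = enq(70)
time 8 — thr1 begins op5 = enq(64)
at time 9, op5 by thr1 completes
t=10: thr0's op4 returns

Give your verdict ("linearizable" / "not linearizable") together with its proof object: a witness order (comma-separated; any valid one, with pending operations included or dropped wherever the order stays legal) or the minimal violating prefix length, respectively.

step 1: op1 deq() → empty — queue <>
step 2: op2 enq(22) — queue <22>
step 3: op3 deq() → 22 — queue <>
step 4: op4 enq(70) — queue <70>
step 5: op5 enq(64) — queue <70,64>

linearizable — witness: op1, op2, op3, op4, op5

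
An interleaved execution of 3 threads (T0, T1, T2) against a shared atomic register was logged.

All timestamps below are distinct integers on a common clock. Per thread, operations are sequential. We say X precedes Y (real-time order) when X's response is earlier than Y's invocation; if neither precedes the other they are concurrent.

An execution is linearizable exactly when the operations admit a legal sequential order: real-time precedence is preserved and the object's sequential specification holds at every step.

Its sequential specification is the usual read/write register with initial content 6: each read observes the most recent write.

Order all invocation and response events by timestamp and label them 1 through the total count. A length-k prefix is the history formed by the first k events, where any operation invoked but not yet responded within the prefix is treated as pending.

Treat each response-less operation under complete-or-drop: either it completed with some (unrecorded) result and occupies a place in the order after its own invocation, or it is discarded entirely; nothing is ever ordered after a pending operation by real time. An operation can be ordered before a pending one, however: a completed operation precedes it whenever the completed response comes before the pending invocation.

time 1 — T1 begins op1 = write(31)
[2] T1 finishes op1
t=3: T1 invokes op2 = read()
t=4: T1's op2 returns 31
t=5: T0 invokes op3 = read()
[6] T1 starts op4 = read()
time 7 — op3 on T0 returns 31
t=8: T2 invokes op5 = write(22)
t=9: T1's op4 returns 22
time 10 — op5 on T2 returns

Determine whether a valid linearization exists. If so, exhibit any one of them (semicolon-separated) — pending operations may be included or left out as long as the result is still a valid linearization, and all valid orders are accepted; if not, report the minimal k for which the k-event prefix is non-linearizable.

linearizable — witness: op1; op2; op3; op5; op4

1. op1 write(31), leaving value 31
2. op2 read() → 31, leaving value 31
3. op3 read() → 31, leaving value 31
4. op5 write(22), leaving value 22
5. op4 read() → 22, leaving value 22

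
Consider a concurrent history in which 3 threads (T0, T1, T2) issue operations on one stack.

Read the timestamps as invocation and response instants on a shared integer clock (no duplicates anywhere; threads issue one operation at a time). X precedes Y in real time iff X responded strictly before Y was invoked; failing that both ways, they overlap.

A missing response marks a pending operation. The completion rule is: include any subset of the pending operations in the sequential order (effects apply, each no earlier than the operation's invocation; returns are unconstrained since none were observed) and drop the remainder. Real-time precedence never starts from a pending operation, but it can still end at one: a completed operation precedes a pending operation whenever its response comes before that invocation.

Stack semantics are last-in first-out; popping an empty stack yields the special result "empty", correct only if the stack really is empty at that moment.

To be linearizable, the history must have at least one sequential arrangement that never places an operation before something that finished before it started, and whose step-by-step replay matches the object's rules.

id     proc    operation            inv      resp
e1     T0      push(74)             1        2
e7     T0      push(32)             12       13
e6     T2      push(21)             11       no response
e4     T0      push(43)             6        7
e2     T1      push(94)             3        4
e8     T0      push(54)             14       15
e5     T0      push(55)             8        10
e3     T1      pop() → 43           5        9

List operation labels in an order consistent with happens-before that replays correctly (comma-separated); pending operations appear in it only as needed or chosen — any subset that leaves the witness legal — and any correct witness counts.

step 1: e1 push(74) — stack <74>
step 2: e2 push(94) — stack <74,94>
step 3: e4 push(43) — stack <74,94,43>
step 4: e3 pop() → 43 — stack <74,94>
step 5: e5 push(55) — stack <74,94,55>
step 6: e6 push(21) (pending, included) — stack <74,94,55,21>
step 7: e7 push(32) — stack <74,94,55,21,32>
step 8: e8 push(54) — stack <74,94,55,21,32,54>

e1, e2, e4, e3, e5, e6, e7, e8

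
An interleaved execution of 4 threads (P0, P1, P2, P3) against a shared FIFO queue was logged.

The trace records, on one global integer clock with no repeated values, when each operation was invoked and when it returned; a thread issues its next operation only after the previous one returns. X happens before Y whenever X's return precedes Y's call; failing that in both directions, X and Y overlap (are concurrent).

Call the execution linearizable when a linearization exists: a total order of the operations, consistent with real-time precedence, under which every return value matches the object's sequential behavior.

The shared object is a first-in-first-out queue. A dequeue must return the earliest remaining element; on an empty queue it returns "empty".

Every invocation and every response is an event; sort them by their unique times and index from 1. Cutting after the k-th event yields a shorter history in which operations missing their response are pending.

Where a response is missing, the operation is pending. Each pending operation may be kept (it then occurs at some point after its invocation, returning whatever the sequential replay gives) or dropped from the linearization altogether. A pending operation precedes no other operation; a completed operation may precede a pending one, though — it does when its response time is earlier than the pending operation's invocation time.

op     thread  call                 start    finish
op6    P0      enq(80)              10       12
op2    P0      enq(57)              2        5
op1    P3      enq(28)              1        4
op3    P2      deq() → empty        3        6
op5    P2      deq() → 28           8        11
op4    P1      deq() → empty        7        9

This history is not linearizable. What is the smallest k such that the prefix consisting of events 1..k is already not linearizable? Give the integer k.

9

events 1..8 are still linearizable — one witness is op3, op1, op2:
after step 1 (op3 deq() → empty): queue <>
after step 2 (op1 enq(28)): queue <28>
after step 3 (op2 enq(57)): queue <28,57>
with event 9 included (op4 responding at time 9), all real-time-consistent orders fail
no completion choice of the 1 pending operation (op5) rescues it — every subset was tried
e.g. op1, op2, op3, op4 (pending dropped): illegal at step 3, since op3 deq() → empty cannot apply there
e.g. op1, op3, op2, op4 (pending dropped): illegal at step 2, since op3 deq() → empty cannot apply there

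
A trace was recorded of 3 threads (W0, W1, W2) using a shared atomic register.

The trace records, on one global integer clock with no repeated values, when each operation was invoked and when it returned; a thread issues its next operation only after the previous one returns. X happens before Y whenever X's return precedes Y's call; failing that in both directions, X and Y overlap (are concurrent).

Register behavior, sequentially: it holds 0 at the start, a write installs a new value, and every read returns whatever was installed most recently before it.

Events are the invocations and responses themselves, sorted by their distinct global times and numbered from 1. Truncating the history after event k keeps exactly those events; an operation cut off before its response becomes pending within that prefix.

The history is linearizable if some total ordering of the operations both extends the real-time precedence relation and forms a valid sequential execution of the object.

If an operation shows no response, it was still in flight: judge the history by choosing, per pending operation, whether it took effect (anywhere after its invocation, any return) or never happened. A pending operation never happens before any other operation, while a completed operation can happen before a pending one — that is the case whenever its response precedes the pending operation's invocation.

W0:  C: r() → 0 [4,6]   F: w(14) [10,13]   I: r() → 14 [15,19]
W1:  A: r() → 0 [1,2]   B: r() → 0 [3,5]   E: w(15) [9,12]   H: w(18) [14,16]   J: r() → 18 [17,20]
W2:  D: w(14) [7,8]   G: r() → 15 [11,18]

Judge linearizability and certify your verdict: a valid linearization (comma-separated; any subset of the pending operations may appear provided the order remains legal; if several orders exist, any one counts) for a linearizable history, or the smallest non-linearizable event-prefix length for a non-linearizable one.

linearizable — witness: A, B, C, D, E, G, F, I, H, J

1. A r() → 0, leaving value 0
2. B r() → 0, leaving value 0
3. C r() → 0, leaving value 0
4. D w(14), leaving value 14
5. E w(15), leaving value 15
6. G r() → 15, leaving value 15
7. F w(14), leaving value 14
8. I r() → 14, leaving value 14
9. H w(18), leaving value 18
10. J r() → 18, leaving value 18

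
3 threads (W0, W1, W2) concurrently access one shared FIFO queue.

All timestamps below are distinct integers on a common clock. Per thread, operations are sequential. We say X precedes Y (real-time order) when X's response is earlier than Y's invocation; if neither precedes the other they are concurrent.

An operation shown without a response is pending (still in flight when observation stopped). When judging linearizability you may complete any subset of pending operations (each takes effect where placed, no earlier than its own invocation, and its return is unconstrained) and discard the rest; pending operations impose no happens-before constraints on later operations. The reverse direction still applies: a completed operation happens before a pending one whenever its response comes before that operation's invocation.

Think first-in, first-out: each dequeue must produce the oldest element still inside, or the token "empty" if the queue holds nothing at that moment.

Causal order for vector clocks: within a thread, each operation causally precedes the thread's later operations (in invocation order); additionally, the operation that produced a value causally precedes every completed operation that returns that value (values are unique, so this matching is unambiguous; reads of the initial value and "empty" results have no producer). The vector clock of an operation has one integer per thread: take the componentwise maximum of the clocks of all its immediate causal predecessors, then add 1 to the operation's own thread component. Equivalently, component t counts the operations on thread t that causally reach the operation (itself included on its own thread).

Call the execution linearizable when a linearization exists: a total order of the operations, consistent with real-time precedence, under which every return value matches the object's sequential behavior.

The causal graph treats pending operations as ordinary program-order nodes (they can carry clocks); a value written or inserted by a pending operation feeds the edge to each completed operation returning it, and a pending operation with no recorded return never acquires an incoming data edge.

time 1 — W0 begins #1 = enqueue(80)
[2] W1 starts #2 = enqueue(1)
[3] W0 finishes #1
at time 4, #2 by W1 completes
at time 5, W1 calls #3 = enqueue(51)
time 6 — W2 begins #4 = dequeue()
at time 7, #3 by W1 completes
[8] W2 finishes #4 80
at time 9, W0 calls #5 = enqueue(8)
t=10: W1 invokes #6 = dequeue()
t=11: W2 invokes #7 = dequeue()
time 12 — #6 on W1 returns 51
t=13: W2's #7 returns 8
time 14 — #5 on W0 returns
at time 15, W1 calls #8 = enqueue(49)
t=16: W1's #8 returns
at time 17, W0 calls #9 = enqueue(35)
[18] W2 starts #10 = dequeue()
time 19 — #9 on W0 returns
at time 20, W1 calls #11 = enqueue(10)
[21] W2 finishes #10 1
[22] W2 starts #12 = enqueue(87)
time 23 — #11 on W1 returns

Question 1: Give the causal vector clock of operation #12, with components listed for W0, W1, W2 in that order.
Answer: (2, 1, 4)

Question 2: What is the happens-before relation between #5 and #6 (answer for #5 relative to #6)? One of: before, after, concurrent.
Answer: concurrent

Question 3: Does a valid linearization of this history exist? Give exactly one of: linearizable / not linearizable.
already the first 13 events (up to #7's response at time 13) admit no linearization; the first 12 still do
6 completed operations, 8 real-time-consistent orders — every FIFO queue replay fails
no escape via the 1 pending operation (#5): every completion choice fails
for example #1, #2, #3, #4, #6, #7 (pending dropped) fails at step 5: #6 dequeue() → 51 is not legal there
for example #1, #2, #3, #4, #7, #6 (pending dropped) fails at step 5: #7 dequeue() → 8 is not legal there

not linearizable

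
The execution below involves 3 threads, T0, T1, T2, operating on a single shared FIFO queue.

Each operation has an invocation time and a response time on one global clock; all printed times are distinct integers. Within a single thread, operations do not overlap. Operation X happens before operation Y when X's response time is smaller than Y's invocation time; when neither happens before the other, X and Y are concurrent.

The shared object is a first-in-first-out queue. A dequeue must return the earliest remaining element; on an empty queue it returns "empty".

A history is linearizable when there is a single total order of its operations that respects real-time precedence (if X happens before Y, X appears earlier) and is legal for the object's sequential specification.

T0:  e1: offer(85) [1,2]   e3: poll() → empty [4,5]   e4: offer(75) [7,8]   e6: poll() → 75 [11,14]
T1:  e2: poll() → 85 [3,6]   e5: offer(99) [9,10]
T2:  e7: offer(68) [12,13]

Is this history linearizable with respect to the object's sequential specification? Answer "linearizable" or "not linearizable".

one valid linearization: e1, e2, e3, e4, e5, e6, e7
1. e1 offer(85), leaving queue <85>
2. e2 poll() → 85, leaving queue <>
3. e3 poll() → empty, leaving queue <>
4. e4 offer(75), leaving queue <75>
5. e5 offer(99), leaving queue <75,99>
6. e6 poll() → 75, leaving queue <99>
7. e7 offer(68), leaving queue <99,68>

linearizable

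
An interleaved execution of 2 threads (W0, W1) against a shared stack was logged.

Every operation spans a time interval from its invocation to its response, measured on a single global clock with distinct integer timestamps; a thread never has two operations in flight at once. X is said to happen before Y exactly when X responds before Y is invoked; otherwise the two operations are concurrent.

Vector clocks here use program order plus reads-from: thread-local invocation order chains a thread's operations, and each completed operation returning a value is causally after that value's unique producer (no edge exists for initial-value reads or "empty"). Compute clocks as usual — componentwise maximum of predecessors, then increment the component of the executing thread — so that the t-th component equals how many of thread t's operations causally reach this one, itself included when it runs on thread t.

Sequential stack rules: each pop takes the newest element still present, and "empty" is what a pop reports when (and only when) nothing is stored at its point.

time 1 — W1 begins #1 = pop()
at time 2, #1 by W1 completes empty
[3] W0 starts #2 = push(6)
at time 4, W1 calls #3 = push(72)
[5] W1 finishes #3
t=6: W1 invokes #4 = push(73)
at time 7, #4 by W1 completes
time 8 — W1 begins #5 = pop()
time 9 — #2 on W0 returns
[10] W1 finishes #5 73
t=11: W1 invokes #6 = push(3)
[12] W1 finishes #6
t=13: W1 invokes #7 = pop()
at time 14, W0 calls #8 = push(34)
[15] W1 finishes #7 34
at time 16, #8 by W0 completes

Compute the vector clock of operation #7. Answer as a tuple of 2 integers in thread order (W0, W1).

VC(#1, invoked at 1): no causal predecessors; +1 on W1 → (0, 1)
VC(#2, invoked at 3): no causal predecessors; +1 on W0 → (1, 0)
#3, invoked 4, takes VC(#1)=(0, 1) under max, adds 1 for W1 → (0, 2)
#8, invoked 14, takes VC(#2)=(1, 0) under max, adds 1 for W0 → (2, 0)
#4, invoked 6, takes VC(#3)=(0, 2) under max, adds 1 for W1 → (0, 3)
#5, invoked 8, takes VC(#4)=(0, 3) under max, adds 1 for W1 → (0, 4)
#6, invoked 11, takes VC(#5)=(0, 4) under max, adds 1 for W1 → (0, 5)
#7, invoked 13, takes VC(#6)=(0, 5), VC(#8)=(2, 0) under max, adds 1 for W1 → (2, 6)
target: VC(#7) = (2, 6)

(2, 6)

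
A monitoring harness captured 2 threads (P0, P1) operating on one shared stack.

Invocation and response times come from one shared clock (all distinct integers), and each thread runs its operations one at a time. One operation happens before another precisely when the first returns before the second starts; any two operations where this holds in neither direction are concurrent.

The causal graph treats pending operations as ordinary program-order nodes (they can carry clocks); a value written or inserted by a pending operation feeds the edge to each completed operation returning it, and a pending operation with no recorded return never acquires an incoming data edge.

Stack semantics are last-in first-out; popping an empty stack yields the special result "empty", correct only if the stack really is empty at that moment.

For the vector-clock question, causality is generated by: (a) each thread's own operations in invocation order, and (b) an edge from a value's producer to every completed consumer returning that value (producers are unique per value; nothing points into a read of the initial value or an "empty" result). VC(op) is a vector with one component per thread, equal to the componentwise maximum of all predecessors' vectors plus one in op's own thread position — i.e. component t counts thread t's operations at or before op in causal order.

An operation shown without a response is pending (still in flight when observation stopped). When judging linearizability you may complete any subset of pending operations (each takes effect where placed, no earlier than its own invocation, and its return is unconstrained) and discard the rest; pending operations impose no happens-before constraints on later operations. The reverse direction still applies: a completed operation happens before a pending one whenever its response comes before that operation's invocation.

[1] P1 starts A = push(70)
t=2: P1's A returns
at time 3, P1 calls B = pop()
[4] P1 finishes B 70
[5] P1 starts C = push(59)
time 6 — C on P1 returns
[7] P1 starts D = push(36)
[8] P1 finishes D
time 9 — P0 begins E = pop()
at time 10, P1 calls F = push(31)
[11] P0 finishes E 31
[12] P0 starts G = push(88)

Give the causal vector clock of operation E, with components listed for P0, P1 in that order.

(1, 5)

invoked at 1, A has no predecessors; its own P1 bump gives (0, 1)
merge at B (invoked 3): VC(A)=(0, 1), own-thread bump on P1 → (0, 2)
merge at C (invoked 5): VC(B)=(0, 2), own-thread bump on P1 → (0, 3)
merge at D (invoked 7): VC(C)=(0, 3), own-thread bump on P1 → (0, 4)
merge at F (invoked 10): VC(D)=(0, 4), own-thread bump on P1 → (0, 5)
merge at E (invoked 9): VC(F)=(0, 5), own-thread bump on P0 → (1, 5)
merge at G (invoked 12): VC(E)=(1, 5), own-thread bump on P0 → (2, 5)
target: VC(E) = (1, 5)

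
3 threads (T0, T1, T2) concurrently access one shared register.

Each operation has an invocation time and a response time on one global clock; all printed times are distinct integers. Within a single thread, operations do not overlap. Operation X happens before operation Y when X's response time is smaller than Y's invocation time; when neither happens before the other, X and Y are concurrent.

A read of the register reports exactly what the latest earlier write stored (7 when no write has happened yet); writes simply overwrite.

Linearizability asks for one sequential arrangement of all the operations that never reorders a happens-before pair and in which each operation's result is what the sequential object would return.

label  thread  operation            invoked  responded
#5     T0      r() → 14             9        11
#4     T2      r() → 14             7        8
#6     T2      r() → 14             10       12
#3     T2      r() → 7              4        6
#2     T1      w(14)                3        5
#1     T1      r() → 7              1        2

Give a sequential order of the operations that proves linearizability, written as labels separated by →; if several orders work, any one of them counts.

#1 → #3 → #2 → #4 → #5 → #6

1. #1 r() → 7, leaving value 7
2. #3 r() → 7, leaving value 7
3. #2 w(14), leaving value 14
4. #4 r() → 14, leaving value 14
5. #5 r() → 14, leaving value 14
6. #6 r() → 14, leaving value 14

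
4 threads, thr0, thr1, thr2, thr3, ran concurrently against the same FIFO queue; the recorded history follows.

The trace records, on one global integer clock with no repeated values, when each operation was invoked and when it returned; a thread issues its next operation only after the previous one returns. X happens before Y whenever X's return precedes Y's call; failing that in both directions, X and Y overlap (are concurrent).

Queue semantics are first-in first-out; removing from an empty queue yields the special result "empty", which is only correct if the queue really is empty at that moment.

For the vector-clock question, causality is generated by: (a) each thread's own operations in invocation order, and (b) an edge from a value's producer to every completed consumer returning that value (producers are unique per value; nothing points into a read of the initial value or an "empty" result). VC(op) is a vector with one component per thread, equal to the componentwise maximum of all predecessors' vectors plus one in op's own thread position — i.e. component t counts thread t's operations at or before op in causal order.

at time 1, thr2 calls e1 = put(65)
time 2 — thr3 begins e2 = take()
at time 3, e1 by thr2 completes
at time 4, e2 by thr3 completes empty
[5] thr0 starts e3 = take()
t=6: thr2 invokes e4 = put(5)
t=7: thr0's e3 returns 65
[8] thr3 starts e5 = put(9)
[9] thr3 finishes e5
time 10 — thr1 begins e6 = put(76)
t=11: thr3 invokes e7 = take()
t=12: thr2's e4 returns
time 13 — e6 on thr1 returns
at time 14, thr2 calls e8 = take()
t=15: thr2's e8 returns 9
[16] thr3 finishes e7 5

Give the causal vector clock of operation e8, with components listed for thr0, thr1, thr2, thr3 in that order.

no predecessors for e2 (invoked 2): thr3 increments from zero → (0, 0, 0, 1)
no predecessors for e1 (invoked 1): thr2 increments from zero → (0, 0, 1, 0)
no predecessors for e6 (invoked 10): thr1 increments from zero → (0, 1, 0, 0)
merge at e5 (invoked 8): VC(e2)=(0, 0, 0, 1), own-thread bump on thr3 → (0, 0, 0, 2)
merge at e4 (invoked 6): VC(e1)=(0, 0, 1, 0), own-thread bump on thr2 → (0, 0, 2, 0)
merge at e3 (invoked 5): VC(e1)=(0, 0, 1, 0), own-thread bump on thr0 → (1, 0, 1, 0)
merge at e7 (invoked 11): VC(e4)=(0, 0, 2, 0), VC(e5)=(0, 0, 0, 2), own-thread bump on thr3 → (0, 0, 2, 3)
merge at e8 (invoked 14): VC(e4)=(0, 0, 2, 0), VC(e5)=(0, 0, 0, 2), own-thread bump on thr2 → (0, 0, 3, 2)
target: VC(e8) = (0, 0, 3, 2)

(0, 0, 3, 2)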